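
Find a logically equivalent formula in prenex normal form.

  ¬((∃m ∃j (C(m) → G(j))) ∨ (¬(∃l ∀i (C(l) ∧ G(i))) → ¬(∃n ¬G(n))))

Rewrite implications/biconditionals: A → B as ¬A ∨ B.
  ¬((∃m ∃j (¬C(m) ∨ G(j))) ∨ ¬¬(∃l ∀i (C(l) ∧ G(i))) ∨ ¬(∃n ¬G(n)))
Move each ¬ inward, flipping quantifiers it crosses:
  (∀m ∀j (C(m) ∧ ¬G(j))) ∧ (∀l ∃i (¬C(l) ∨ ¬G(i))) ∧ (∃n ¬G(n))
Pull the quantifiers to the front (each side's bound variable is not free in the other side):
  ∀m ∀j ∀l ∃i ∃n (C(m) ∧ ¬G(j) ∧ (¬C(l) ∨ ¬G(i)) ∧ ¬G(n))

∀m ∀j ∀l ∃i ∃n (C(m) ∧ ¬G(j) ∧ (¬C(l) ∨ ¬G(i)) ∧ ¬G(n))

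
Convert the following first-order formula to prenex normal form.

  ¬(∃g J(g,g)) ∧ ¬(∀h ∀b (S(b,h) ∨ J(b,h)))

∀g ∃h ∃b (¬J(g,g) ∧ ¬S(b,h) ∧ ¬J(b,h))

Drive negations inward (¬∀x A ≡ ∃x ¬A, ¬∃x A ≡ ∀x ¬A, De Morgan for ∧/∨):
  (∀g ¬J(g,g)) ∧ (∃h ∃b (¬S(b,h) ∧ ¬J(b,h)))
All bound variables are already distinct, so no renaming is needed.
Pull the quantifiers to the front (each side's bound variable is not free in the other side):
  ∀g ∃h ∃b (¬J(g,g) ∧ ¬S(b,h) ∧ ¬J(b,h))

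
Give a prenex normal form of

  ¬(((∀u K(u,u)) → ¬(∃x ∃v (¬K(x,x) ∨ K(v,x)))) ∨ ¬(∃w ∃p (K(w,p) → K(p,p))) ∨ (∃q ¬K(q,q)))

Eliminate → and ↔ using ¬ and ∨.
  ¬(¬(∀u K(u,u)) ∨ ¬(∃x ∃v (¬K(x,x) ∨ K(v,x))) ∨ ¬(∃w ∃p (¬K(w,p) ∨ K(p,p))) ∨ (∃q ¬K(q,q)))
Drive negations inward (¬∀x A ≡ ∃x ¬A, ¬∃x A ≡ ∀x ¬A, De Morgan for ∧/∨):
  (∀u K(u,u)) ∧ (∃x ∃v (¬K(x,x) ∨ K(v,x))) ∧ (∃w ∃p (¬K(w,p) ∨ K(p,p))) ∧ (∀q K(q,q))
Pull the quantifiers to the front (each side's bound variable is not free in the other side):
  ∀u ∃x ∃v ∃w ∃p ∀q (K(u,u) ∧ (¬K(x,x) ∨ K(v,x)) ∧ (¬K(w,p) ∨ K(p,p)) ∧ K(q,q))

∀u ∃x ∃v ∃w ∃p ∀q (K(u,u) ∧ (¬K(x,x) ∨ K(v,x)) ∧ (¬K(w,p) ∨ K(p,p)) ∧ K(q,q))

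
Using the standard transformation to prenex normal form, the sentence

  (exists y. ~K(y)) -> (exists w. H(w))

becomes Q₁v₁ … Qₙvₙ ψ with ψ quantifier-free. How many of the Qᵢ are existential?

First replace A → B with ¬A ∨ B.
  ~(exists y. ~K(y)) | (exists w. H(w))
Drive negations inward (¬∀x A ≡ ∃x ¬A, ¬∃x A ≡ ∀x ¬A, De Morgan for ∧/∨):
  (forall y. K(y)) | (exists w. H(w))
Extract every quantifier outward, since the variables are now distinct and don't occur free across branches:
  forall y. exists w. (K(y) | H(w))
The prefix is forall y exists w: 1 universal, 1 existential.

1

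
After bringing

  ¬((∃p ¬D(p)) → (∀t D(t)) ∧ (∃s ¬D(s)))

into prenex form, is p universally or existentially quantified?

Rewrite implications/biconditionals: A → B as ¬A ∨ B.
  ¬(¬(∃p ¬D(p)) ∨ (∀t D(t)) ∧ (∃s ¬D(s)))
Move each ¬ inward, flipping quantifiers it crosses:
  (∃p ¬D(p)) ∧ ((∃t ¬D(t)) ∨ (∀s D(s)))
All bound variables are already distinct, so no renaming is needed.
Pull the quantifiers to the front (each side's bound variable is not free in the other side):
  ∃p ∃t ∀s (¬D(p) ∧ (¬D(t) ∨ D(s)))
The quantifier ∃p sits under an even number of negations (counting the antecedent side of each →), so it remains existential.

existential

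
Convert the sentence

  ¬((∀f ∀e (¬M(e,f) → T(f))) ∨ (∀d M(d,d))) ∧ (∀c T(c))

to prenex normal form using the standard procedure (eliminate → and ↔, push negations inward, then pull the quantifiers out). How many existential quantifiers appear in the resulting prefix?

First replace A → B with ¬A ∨ B.
  ¬((∀f ∀e (¬¬M(e,f) ∨ T(f))) ∨ (∀d M(d,d))) ∧ (∀c T(c))
Drive negations inward (¬∀x A ≡ ∃x ¬A, ¬∃x A ≡ ∀x ¬A, De Morgan for ∧/∨):
  (∃f ∃e (¬M(e,f) ∧ ¬T(f))) ∧ (∃d ¬M(d,d)) ∧ (∀c T(c))
All bound variables are already distinct, so no renaming is needed.
Finally move all quantifiers to the prefix:
  ∃f ∃e ∃d ∀c (¬M(e,f) ∧ ¬T(f) ∧ ¬M(d,d) ∧ T(c))
The prefix is ∃f ∃e ∃d ∀c: 1 universal, 3 existential.

3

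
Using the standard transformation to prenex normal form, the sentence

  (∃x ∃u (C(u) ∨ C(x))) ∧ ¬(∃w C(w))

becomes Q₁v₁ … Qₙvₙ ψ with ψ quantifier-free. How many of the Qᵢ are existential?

2

Push ¬ through the quantifiers and connectives to reach negation normal form:
  (∃x ∃u (C(u) ∨ C(x))) ∧ (∀w ¬C(w))
All bound variables are already distinct, so no renaming is needed.
Extract every quantifier outward, since the variables are now distinct and don't occur free across branches:
  ∃x ∃u ∀w ((C(u) ∨ C(x)) ∧ ¬C(w))
The prefix is ∃x ∃u ∀w: 1 universal, 2 existential.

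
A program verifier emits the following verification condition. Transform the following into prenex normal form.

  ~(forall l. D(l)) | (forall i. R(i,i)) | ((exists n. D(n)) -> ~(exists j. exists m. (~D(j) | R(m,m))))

exists l. forall i. forall n. forall j. forall m. (~D(l) | R(i,i) | ~D(n) | D(j) & ~R(m,m))

Eliminate → and ↔ using ¬ and ∨.
  ~(forall l. D(l)) | (forall i. R(i,i)) | ~(exists n. D(n)) | ~(exists j. exists m. (~D(j) | R(m,m)))
Push ¬ through the quantifiers and connectives to reach negation normal form:
  (exists l. ~D(l)) | (forall i. R(i,i)) | (forall n. ~D(n)) | (forall j. forall m. (D(j) & ~R(m,m)))
All bound variables are already distinct, so no renaming is needed.
Pull the quantifiers to the front (each side's bound variable is not free in the other side):
  exists l. forall i. forall n. forall j. forall m. (~D(l) | R(i,i) | ~D(n) | D(j) & ~R(m,m))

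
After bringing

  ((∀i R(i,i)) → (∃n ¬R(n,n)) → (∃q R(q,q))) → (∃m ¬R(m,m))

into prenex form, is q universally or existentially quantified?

universal

Eliminate → and ↔ using ¬ and ∨.
  ¬(¬(∀i R(i,i)) ∨ ¬(∃n ¬R(n,n)) ∨ (∃q R(q,q))) ∨ (∃m ¬R(m,m))
Drive negations inward (¬∀x A ≡ ∃x ¬A, ¬∃x A ≡ ∀x ¬A, De Morgan for ∧/∨):
  (∀i R(i,i)) ∧ (∃n ¬R(n,n)) ∧ (∀q ¬R(q,q)) ∨ (∃m ¬R(m,m))
All bound variables are already distinct, so no renaming is needed.
Finally move all quantifiers to the prefix:
  ∀i ∃n ∀q ∃m (R(i,i) ∧ ¬R(n,n) ∧ ¬R(q,q) ∨ ¬R(m,m))
The quantifier ∃q sits under an odd number of negations (counting the antecedent side of each →), so it flips to ∀q.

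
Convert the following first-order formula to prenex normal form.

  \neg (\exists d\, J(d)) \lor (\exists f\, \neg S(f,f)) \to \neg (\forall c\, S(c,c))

\exists d\, \forall f\, \exists c\, (J(d) \land S(f,f) \lor \neg S(c,c))

First replace A → B with ¬A ∨ B.
  \neg (\neg (\exists d\, J(d)) \lor (\exists f\, \neg S(f,f))) \lor \neg (\forall c\, S(c,c))
Push ¬ through the quantifiers and connectives to reach negation normal form:
  (\exists d\, J(d)) \land (\forall f\, S(f,f)) \lor (\exists c\, \neg S(c,c))
All bound variables are already distinct, so no renaming is needed.
Finally move all quantifiers to the prefix:
  \exists d\, \forall f\, \exists c\, (J(d) \land S(f,f) \lor \neg S(c,c))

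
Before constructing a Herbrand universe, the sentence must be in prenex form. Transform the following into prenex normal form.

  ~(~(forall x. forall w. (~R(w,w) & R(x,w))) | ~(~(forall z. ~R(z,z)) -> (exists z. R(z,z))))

forall x. forall w. forall z. exists x1. (~R(w,w) & R(x,w) & (~R(z,z) | R(x1,x1)))

Eliminate → and ↔ using ¬ and ∨.
  ~(~(forall x. forall w. (~R(w,w) & R(x,w))) | ~(~~(forall z. ~R(z,z)) | (exists z. R(z,z))))
Push ¬ through the quantifiers and connectives to reach negation normal form:
  (forall x. forall w. (~R(w,w) & R(x,w))) & ((forall z. ~R(z,z)) | (exists z. R(z,z)))
Rename bound variables to avoid capture: z↦x1.
  (forall x. forall w. (~R(w,w) & R(x,w))) & ((forall z. ~R(z,z)) | (exists x1. R(x1,x1)))
Extract every quantifier outward, since the variables are now distinct and don't occur free across branches:
  forall x. forall w. forall z. exists x1. (~R(w,w) & R(x,w) & (~R(z,z) | R(x1,x1)))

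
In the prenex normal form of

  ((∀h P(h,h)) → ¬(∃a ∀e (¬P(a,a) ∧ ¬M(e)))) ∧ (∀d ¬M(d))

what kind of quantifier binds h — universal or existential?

Eliminate → and ↔ using ¬ and ∨.
  (¬(∀h P(h,h)) ∨ ¬(∃a ∀e (¬P(a,a) ∧ ¬M(e)))) ∧ (∀d ¬M(d))
Drive negations inward (¬∀x A ≡ ∃x ¬A, ¬∃x A ≡ ∀x ¬A, De Morgan for ∧/∨):
  ((∃h ¬P(h,h)) ∨ (∀a ∃e (P(a,a) ∨ M(e)))) ∧ (∀d ¬M(d))
All bound variables are already distinct, so no renaming is needed.
Pull the quantifiers to the front (each side's bound variable is not free in the other side):
  ∃h ∀a ∃e ∀d ((¬P(h,h) ∨ P(a,a) ∨ M(e)) ∧ ¬M(d))
The quantifier ∀h sits under an odd number of negations (counting the antecedent side of each →), so it flips to ∃h.

existential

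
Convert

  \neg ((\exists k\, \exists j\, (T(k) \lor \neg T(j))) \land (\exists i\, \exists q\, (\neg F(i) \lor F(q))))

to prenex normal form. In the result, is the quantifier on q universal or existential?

Move each ¬ inward, flipping quantifiers it crosses:
  (\forall k\, \forall j\, (\neg T(k) \land T(j))) \lor (\forall i\, \forall q\, (F(i) \land \neg F(q)))
Pull the quantifiers to the front (each side's bound variable is not free in the other side):
  \forall k\, \forall j\, \forall i\, \forall q\, (\neg T(k) \land T(j) \lor F(i) \land \neg F(q))
The quantifier \exists q sits under an odd number of negations, so it flips to \forall q.

universal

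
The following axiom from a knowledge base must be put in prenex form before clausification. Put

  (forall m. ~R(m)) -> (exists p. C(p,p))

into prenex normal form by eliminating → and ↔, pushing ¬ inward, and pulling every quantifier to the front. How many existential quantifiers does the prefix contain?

2

Rewrite implications/biconditionals: A → B as ¬A ∨ B.
  ~(forall m. ~R(m)) | (exists p. C(p,p))
Drive negations inward (¬∀x A ≡ ∃x ¬A, ¬∃x A ≡ ∀x ¬A, De Morgan for ∧/∨):
  (exists m. R(m)) | (exists p. C(p,p))
Pull the quantifiers to the front (each side's bound variable is not free in the other side):
  exists m. exists p. (R(m) | C(p,p))
The prefix is exists m exists p: 0 universal, 2 existential.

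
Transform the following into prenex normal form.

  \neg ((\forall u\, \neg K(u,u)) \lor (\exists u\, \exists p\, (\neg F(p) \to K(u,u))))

\exists u\, \forall z\, \forall p\, (K(u,u) \land \neg F(p) \land \neg K(z,z))

Eliminate → and ↔ using ¬ and ∨.
  \neg ((\forall u\, \neg K(u,u)) \lor (\exists u\, \exists p\, (\neg \neg F(p) \lor K(u,u))))
Push ¬ through the quantifiers and connectives to reach negation normal form:
  (\exists u\, K(u,u)) \land (\forall u\, \forall p\, (\neg F(p) \land \neg K(u,u)))
Standardize variables apart so no two quantifiers bind the same name: u↦z.
  (\exists u\, K(u,u)) \land (\forall z\, \forall p\, (\neg F(p) \land \neg K(z,z)))
Finally move all quantifiers to the prefix:
  \exists u\, \forall z\, \forall p\, (K(u,u) \land \neg F(p) \land \neg K(z,z))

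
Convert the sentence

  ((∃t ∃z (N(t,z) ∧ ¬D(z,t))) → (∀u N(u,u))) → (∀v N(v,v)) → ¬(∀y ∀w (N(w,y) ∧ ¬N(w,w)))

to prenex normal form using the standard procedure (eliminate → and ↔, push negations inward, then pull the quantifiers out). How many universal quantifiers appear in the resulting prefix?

0

Eliminate → and ↔ using ¬ and ∨.
  ¬(¬(∃t ∃z (N(t,z) ∧ ¬D(z,t))) ∨ (∀u N(u,u))) ∨ ¬(∀v N(v,v)) ∨ ¬(∀y ∀w (N(w,y) ∧ ¬N(w,w)))
Drive negations inward (¬∀x A ≡ ∃x ¬A, ¬∃x A ≡ ∀x ¬A, De Morgan for ∧/∨):
  (∃t ∃z (N(t,z) ∧ ¬D(z,t))) ∧ (∃u ¬N(u,u)) ∨ (∃v ¬N(v,v)) ∨ (∃y ∃w (¬N(w,y) ∨ N(w,w)))
Extract every quantifier outward, since the variables are now distinct and don't occur free across branches:
  ∃t ∃z ∃u ∃v ∃y ∃w (N(t,z) ∧ ¬D(z,t) ∧ ¬N(u,u) ∨ ¬N(v,v) ∨ ¬N(w,y) ∨ N(w,w))
The prefix is ∃t ∃z ∃u ∃v ∃y ∃w: 0 universal, 6 existential.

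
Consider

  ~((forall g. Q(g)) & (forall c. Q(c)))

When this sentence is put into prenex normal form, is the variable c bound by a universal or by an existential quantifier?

existential

Drive negations inward (¬∀x A ≡ ∃x ¬A, ¬∃x A ≡ ∀x ¬A, De Morgan for ∧/∨):
  (exists g. ~Q(g)) | (exists c. ~Q(c))
All bound variables are already distinct, so no renaming is needed.
Pull the quantifiers to the front (each side's bound variable is not free in the other side):
  exists g. exists c. (~Q(g) | ~Q(c))
The quantifier forall c sits under an odd number of negations, so it flips to exists c.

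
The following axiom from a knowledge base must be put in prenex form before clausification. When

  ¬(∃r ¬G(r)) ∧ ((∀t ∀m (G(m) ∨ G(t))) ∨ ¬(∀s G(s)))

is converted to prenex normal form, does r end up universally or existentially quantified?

universal

Move each ¬ inward, flipping quantifiers it crosses:
  (∀r G(r)) ∧ ((∀t ∀m (G(m) ∨ G(t))) ∨ (∃s ¬G(s)))
Pull the quantifiers to the front (each side's bound variable is not free in the other side):
  ∀r ∀t ∀m ∃s (G(r) ∧ (G(m) ∨ G(t) ∨ ¬G(s)))
The quantifier ∃r sits under an odd number of negations, so it flips to ∀r.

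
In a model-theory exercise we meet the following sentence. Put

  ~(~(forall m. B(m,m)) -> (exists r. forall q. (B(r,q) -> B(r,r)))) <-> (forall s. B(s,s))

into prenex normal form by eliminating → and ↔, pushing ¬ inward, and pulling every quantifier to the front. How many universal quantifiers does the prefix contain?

First replace A → B with ¬A ∨ B; A ↔ B as (¬A ∨ B) ∧ (¬B ∨ A).
  (~~(~~(forall m. B(m,m)) | (exists r. forall q. (~B(r,q) | B(r,r)))) | (forall s. B(s,s))) & (~(forall s. B(s,s)) | ~(~~(forall m. B(m,m)) | (exists r. forall q. (~B(r,q) | B(r,r)))))
Move each ¬ inward, flipping quantifiers it crosses:
  ((forall m. B(m,m)) | (exists r. forall q. (~B(r,q) | B(r,r))) | (forall s. B(s,s))) & ((exists s. ~B(s,s)) | (exists m. ~B(m,m)) & (forall r. exists q. (B(r,q) & ~B(r,r))))
Give each quantifier a distinct variable: s↦u1, m↦t, r↦v1, q↦p.
  ((forall m. B(m,m)) | (exists r. forall q. (~B(r,q) | B(r,r))) | (forall s. B(s,s))) & ((exists u1. ~B(u1,u1)) | (exists t. ~B(t,t)) & (forall v1. exists p. (B(v1,p) & ~B(v1,v1))))
Pull the quantifiers to the front (each side's bound variable is not free in the other side):
  forall m. exists r. forall q. forall s. exists u1. exists t. forall v1. exists p. ((B(m,m) | ~B(r,q) | B(r,r) | B(s,s)) & (~B(u1,u1) | ~B(t,t) & B(v1,p) & ~B(v1,v1)))
The prefix is forall m exists r forall q forall s exists u1 exists t forall v1 exists p: 4 universal, 4 existential.

4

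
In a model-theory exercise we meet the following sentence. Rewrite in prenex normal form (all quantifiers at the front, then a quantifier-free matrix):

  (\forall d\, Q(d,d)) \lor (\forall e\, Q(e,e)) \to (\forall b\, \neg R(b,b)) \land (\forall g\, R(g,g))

\exists d\, \exists e\, \forall b\, \forall g\, (\neg Q(d,d) \land \neg Q(e,e) \lor \neg R(b,b) \land R(g,g))

First replace A → B with ¬A ∨ B.
  \neg ((\forall d\, Q(d,d)) \lor (\forall e\, Q(e,e))) \lor (\forall b\, \neg R(b,b)) \land (\forall g\, R(g,g))
Push ¬ through the quantifiers and connectives to reach negation normal form:
  (\exists d\, \neg Q(d,d)) \land (\exists e\, \neg Q(e,e)) \lor (\forall b\, \neg R(b,b)) \land (\forall g\, R(g,g))
All bound variables are already distinct, so no renaming is needed.
Extract every quantifier outward, since the variables are now distinct and don't occur free across branches:
  \exists d\, \exists e\, \forall b\, \forall g\, (\neg Q(d,d) \land \neg Q(e,e) \lor \neg R(b,b) \land R(g,g))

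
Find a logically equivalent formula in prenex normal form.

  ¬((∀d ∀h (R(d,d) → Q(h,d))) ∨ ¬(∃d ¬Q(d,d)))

∃d ∃h ∃u (R(d,d) ∧ ¬Q(h,d) ∧ ¬Q(u,u))

Rewrite implications/biconditionals: A → B as ¬A ∨ B.
  ¬((∀d ∀h (¬R(d,d) ∨ Q(h,d))) ∨ ¬(∃d ¬Q(d,d)))
Drive negations inward (¬∀x A ≡ ∃x ¬A, ¬∃x A ≡ ∀x ¬A, De Morgan for ∧/∨):
  (∃d ∃h (R(d,d) ∧ ¬Q(h,d))) ∧ (∃d ¬Q(d,d))
Give each quantifier a distinct variable: d↦u.
  (∃d ∃h (R(d,d) ∧ ¬Q(h,d))) ∧ (∃u ¬Q(u,u))
Pull the quantifiers to the front (each side's bound variable is not free in the other side):
  ∃d ∃h ∃u (R(d,d) ∧ ¬Q(h,d) ∧ ¬Q(u,u))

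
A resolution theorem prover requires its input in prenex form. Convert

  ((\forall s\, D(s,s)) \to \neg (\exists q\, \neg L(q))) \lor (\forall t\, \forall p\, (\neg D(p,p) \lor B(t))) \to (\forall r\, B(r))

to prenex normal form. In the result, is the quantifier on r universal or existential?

Eliminate → and ↔ using ¬ and ∨.
  \neg (\neg (\forall s\, D(s,s)) \lor \neg (\exists q\, \neg L(q)) \lor (\forall t\, \forall p\, (\neg D(p,p) \lor B(t)))) \lor (\forall r\, B(r))
Move each ¬ inward, flipping quantifiers it crosses:
  (\forall s\, D(s,s)) \land (\exists q\, \neg L(q)) \land (\exists t\, \exists p\, (D(p,p) \land \neg B(t))) \lor (\forall r\, B(r))
All bound variables are already distinct, so no renaming is needed.
Finally move all quantifiers to the prefix:
  \forall s\, \exists q\, \exists t\, \exists p\, \forall r\, (D(s,s) \land \neg L(q) \land D(p,p) \land \neg B(t) \lor B(r))
The quantifier \forall r sits under an even number of negations (counting the antecedent side of each →), so it remains universal.

universal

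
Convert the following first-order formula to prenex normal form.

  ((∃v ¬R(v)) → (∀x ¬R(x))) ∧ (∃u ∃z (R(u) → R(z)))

Eliminate → and ↔ using ¬ and ∨.
  (¬(∃v ¬R(v)) ∨ (∀x ¬R(x))) ∧ (∃u ∃z (¬R(u) ∨ R(z)))
Drive negations inward (¬∀x A ≡ ∃x ¬A, ¬∃x A ≡ ∀x ¬A, De Morgan for ∧/∨):
  ((∀v R(v)) ∨ (∀x ¬R(x))) ∧ (∃u ∃z (¬R(u) ∨ R(z)))
All bound variables are already distinct, so no renaming is needed.
Finally move all quantifiers to the prefix:
  ∀v ∀x ∃u ∃z ((R(v) ∨ ¬R(x)) ∧ (¬R(u) ∨ R(z)))

∀v ∀x ∃u ∃z ((R(v) ∨ ¬R(x)) ∧ (¬R(u) ∨ R(z)))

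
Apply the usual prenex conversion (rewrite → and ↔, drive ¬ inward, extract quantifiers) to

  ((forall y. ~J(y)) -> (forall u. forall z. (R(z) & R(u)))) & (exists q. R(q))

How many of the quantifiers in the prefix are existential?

2

First replace A → B with ¬A ∨ B.
  (~(forall y. ~J(y)) | (forall u. forall z. (R(z) & R(u)))) & (exists q. R(q))
Drive negations inward (¬∀x A ≡ ∃x ¬A, ¬∃x A ≡ ∀x ¬A, De Morgan for ∧/∨):
  ((exists y. J(y)) | (forall u. forall z. (R(z) & R(u)))) & (exists q. R(q))
Finally move all quantifiers to the prefix:
  exists y. forall u. forall z. exists q. ((J(y) | R(z) & R(u)) & R(q))
The prefix is exists y forall u forall z exists q: 2 universal, 2 existential.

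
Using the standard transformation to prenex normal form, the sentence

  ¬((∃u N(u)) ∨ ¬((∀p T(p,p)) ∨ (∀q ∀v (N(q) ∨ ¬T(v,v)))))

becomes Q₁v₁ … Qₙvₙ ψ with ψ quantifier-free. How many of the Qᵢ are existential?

Drive negations inward (¬∀x A ≡ ∃x ¬A, ¬∃x A ≡ ∀x ¬A, De Morgan for ∧/∨):
  (∀u ¬N(u)) ∧ ((∀p T(p,p)) ∨ (∀q ∀v (N(q) ∨ ¬T(v,v))))
All bound variables are already distinct, so no renaming is needed.
Extract every quantifier outward, since the variables are now distinct and don't occur free across branches:
  ∀u ∀p ∀q ∀v (¬N(u) ∧ (T(p,p) ∨ N(q) ∨ ¬T(v,v)))
The prefix is ∀u ∀p ∀q ∀v: 4 universal, 0 existential.

0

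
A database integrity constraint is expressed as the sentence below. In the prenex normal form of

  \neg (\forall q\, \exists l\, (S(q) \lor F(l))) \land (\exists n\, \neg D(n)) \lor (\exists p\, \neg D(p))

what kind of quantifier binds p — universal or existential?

Move each ¬ inward, flipping quantifiers it crosses:
  (\exists q\, \forall l\, (\neg S(q) \land \neg F(l))) \land (\exists n\, \neg D(n)) \lor (\exists p\, \neg D(p))
Extract every quantifier outward, since the variables are now distinct and don't occur free across branches:
  \exists q\, \forall l\, \exists n\, \exists p\, (\neg S(q) \land \neg F(l) \land \neg D(n) \lor \neg D(p))
The quantifier \exists p sits under an even number of negations, so it remains existential.

existential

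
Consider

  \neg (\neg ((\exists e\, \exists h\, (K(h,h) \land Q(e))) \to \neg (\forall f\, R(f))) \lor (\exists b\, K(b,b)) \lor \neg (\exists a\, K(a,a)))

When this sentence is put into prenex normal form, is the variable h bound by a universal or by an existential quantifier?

Rewrite implications/biconditionals: A → B as ¬A ∨ B.
  \neg (\neg (\neg (\exists e\, \exists h\, (K(h,h) \land Q(e))) \lor \neg (\forall f\, R(f))) \lor (\exists b\, K(b,b)) \lor \neg (\exists a\, K(a,a)))
Move each ¬ inward, flipping quantifiers it crosses:
  ((\forall e\, \forall h\, (\neg K(h,h) \lor \neg Q(e))) \lor (\exists f\, \neg R(f))) \land (\forall b\, \neg K(b,b)) \land (\exists a\, K(a,a))
Finally move all quantifiers to the prefix:
  \forall e\, \forall h\, \exists f\, \forall b\, \exists a\, ((\neg K(h,h) \lor \neg Q(e) \lor \neg R(f)) \land \neg K(b,b) \land K(a,a))
The quantifier \exists h sits under an odd number of negations (counting the antecedent side of each →), so it flips to \forall h.

universal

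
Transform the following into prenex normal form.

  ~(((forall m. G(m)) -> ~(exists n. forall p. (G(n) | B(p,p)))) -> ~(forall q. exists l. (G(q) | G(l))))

First replace A → B with ¬A ∨ B.
  ~(~(~(forall m. G(m)) | ~(exists n. forall p. (G(n) | B(p,p)))) | ~(forall q. exists l. (G(q) | G(l))))
Push ¬ through the quantifiers and connectives to reach negation normal form:
  ((exists m. ~G(m)) | (forall n. exists p. (~G(n) & ~B(p,p)))) & (forall q. exists l. (G(q) | G(l)))
All bound variables are already distinct, so no renaming is needed.
Pull the quantifiers to the front (each side's bound variable is not free in the other side):
  exists m. forall n. exists p. forall q. exists l. ((~G(m) | ~G(n) & ~B(p,p)) & (G(q) | G(l)))

exists m. forall n. exists p. forall q. exists l. ((~G(m) | ~G(n) & ~B(p,p)) & (G(q) | G(l)))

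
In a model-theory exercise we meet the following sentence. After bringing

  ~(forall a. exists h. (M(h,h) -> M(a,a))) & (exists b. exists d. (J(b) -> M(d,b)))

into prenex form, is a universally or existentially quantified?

existential

First replace A → B with ¬A ∨ B.
  ~(forall a. exists h. (~M(h,h) | M(a,a))) & (exists b. exists d. (~J(b) | M(d,b)))
Move each ¬ inward, flipping quantifiers it crosses:
  (exists a. forall h. (M(h,h) & ~M(a,a))) & (exists b. exists d. (~J(b) | M(d,b)))
All bound variables are already distinct, so no renaming is needed.
Pull the quantifiers to the front (each side's bound variable is not free in the other side):
  exists a. forall h. exists b. exists d. (M(h,h) & ~M(a,a) & (~J(b) | M(d,b)))
The quantifier forall a sits under an odd number of negations (counting the antecedent side of each →), so it flips to exists a.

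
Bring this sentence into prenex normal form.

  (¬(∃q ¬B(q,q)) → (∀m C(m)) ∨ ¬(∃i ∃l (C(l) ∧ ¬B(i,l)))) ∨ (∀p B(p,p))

Eliminate → and ↔ using ¬ and ∨.
  ¬¬(∃q ¬B(q,q)) ∨ (∀m C(m)) ∨ ¬(∃i ∃l (C(l) ∧ ¬B(i,l))) ∨ (∀p B(p,p))
Move each ¬ inward, flipping quantifiers it crosses:
  (∃q ¬B(q,q)) ∨ (∀m C(m)) ∨ (∀i ∀l (¬C(l) ∨ B(i,l))) ∨ (∀p B(p,p))
All bound variables are already distinct, so no renaming is needed.
Extract every quantifier outward, since the variables are now distinct and don't occur free across branches:
  ∃q ∀m ∀i ∀l ∀p (¬B(q,q) ∨ C(m) ∨ ¬C(l) ∨ B(i,l) ∨ B(p,p))

∃q ∀m ∀i ∀l ∀p (¬B(q,q) ∨ C(m) ∨ ¬C(l) ∨ B(i,l) ∨ B(p,p))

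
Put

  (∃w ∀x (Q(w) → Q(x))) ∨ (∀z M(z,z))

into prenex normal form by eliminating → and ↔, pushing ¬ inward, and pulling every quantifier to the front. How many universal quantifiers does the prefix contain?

First replace A → B with ¬A ∨ B.
  (∃w ∀x (¬Q(w) ∨ Q(x))) ∨ (∀z M(z,z))
Extract every quantifier outward, since the variables are now distinct and don't occur free across branches:
  ∃w ∀x ∀z (¬Q(w) ∨ Q(x) ∨ M(z,z))
The prefix is ∃w ∀x ∀z: 2 universal, 1 existential.

2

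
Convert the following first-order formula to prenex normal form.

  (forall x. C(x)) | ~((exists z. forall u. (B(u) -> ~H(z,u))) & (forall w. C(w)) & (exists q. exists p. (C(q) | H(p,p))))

forall x. forall z. exists u. exists w. forall q. forall p. (C(x) | B(u) & H(z,u) | ~C(w) | ~C(q) & ~H(p,p))

First replace A → B with ¬A ∨ B.
  (forall x. C(x)) | ~((exists z. forall u. (~B(u) | ~H(z,u))) & (forall w. C(w)) & (exists q. exists p. (C(q) | H(p,p))))
Drive negations inward (¬∀x A ≡ ∃x ¬A, ¬∃x A ≡ ∀x ¬A, De Morgan for ∧/∨):
  (forall x. C(x)) | (forall z. exists u. (B(u) & H(z,u))) | (exists w. ~C(w)) | (forall q. forall p. (~C(q) & ~H(p,p)))
All bound variables are already distinct, so no renaming is needed.
Extract every quantifier outward, since the variables are now distinct and don't occur free across branches:
  forall x. forall z. exists u. exists w. forall q. forall p. (C(x) | B(u) & H(z,u) | ~C(w) | ~C(q) & ~H(p,p))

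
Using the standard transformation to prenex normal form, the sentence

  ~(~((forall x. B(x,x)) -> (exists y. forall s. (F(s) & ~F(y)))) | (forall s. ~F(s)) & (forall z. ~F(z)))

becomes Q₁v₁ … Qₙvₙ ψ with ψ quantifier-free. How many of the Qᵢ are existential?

Eliminate → and ↔ using ¬ and ∨.
  ~(~(~(forall x. B(x,x)) | (exists y. forall s. (F(s) & ~F(y)))) | (forall s. ~F(s)) & (forall z. ~F(z)))
Drive negations inward (¬∀x A ≡ ∃x ¬A, ¬∃x A ≡ ∀x ¬A, De Morgan for ∧/∨):
  ((exists x. ~B(x,x)) | (exists y. forall s. (F(s) & ~F(y)))) & ((exists s. F(s)) | (exists z. F(z)))
Give each quantifier a distinct variable: s↦w.
  ((exists x. ~B(x,x)) | (exists y. forall s. (F(s) & ~F(y)))) & ((exists w. F(w)) | (exists z. F(z)))
Pull the quantifiers to the front (each side's bound variable is not free in the other side):
  exists x. exists y. forall s. exists w. exists z. ((~B(x,x) | F(s) & ~F(y)) & (F(w) | F(z)))
The prefix is exists x exists y forall s exists w exists z: 1 universal, 4 existential.

4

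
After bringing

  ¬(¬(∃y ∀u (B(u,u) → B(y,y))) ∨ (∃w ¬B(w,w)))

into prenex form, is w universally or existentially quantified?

Rewrite implications/biconditionals: A → B as ¬A ∨ B.
  ¬(¬(∃y ∀u (¬B(u,u) ∨ B(y,y))) ∨ (∃w ¬B(w,w)))
Drive negations inward (¬∀x A ≡ ∃x ¬A, ¬∃x A ≡ ∀x ¬A, De Morgan for ∧/∨):
  (∃y ∀u (¬B(u,u) ∨ B(y,y))) ∧ (∀w B(w,w))
All bound variables are already distinct, so no renaming is needed.
Extract every quantifier outward, since the variables are now distinct and don't occur free across branches:
  ∃y ∀u ∀w ((¬B(u,u) ∨ B(y,y)) ∧ B(w,w))
The quantifier ∃w sits under an odd number of negations (counting the antecedent side of each →), so it flips to ∀w.

universal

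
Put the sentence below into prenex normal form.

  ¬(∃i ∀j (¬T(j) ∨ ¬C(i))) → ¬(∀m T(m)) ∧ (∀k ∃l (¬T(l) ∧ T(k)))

Eliminate → and ↔ using ¬ and ∨.
  ¬¬(∃i ∀j (¬T(j) ∨ ¬C(i))) ∨ ¬(∀m T(m)) ∧ (∀k ∃l (¬T(l) ∧ T(k)))
Move each ¬ inward, flipping quantifiers it crosses:
  (∃i ∀j (¬T(j) ∨ ¬C(i))) ∨ (∃m ¬T(m)) ∧ (∀k ∃l (¬T(l) ∧ T(k)))
All bound variables are already distinct, so no renaming is needed.
Extract every quantifier outward, since the variables are now distinct and don't occur free across branches:
  ∃i ∀j ∃m ∀k ∃l (¬T(j) ∨ ¬C(i) ∨ ¬T(m) ∧ ¬T(l) ∧ T(k))

∃i ∀j ∃m ∀k ∃l (¬T(j) ∨ ¬C(i) ∨ ¬T(m) ∧ ¬T(l) ∧ T(k))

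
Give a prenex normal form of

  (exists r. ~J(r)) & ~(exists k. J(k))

Move each ¬ inward, flipping quantifiers it crosses:
  (exists r. ~J(r)) & (forall k. ~J(k))
Pull the quantifiers to the front (each side's bound variable is not free in the other side):
  exists r. forall k. (~J(r) & ~J(k))

exists r. forall k. (~J(r) & ~J(k))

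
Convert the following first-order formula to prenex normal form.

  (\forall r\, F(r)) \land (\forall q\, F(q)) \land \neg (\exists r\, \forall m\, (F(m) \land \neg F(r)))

Push ¬ through the quantifiers and connectives to reach negation normal form:
  (\forall r\, F(r)) \land (\forall q\, F(q)) \land (\forall r\, \exists m\, (\neg F(m) \lor F(r)))
Give each quantifier a distinct variable: r↦p.
  (\forall r\, F(r)) \land (\forall q\, F(q)) \land (\forall p\, \exists m\, (\neg F(m) \lor F(p)))
Finally move all quantifiers to the prefix:
  \forall r\, \forall q\, \forall p\, \exists m\, (F(r) \land F(q) \land (\neg F(m) \lor F(p)))

\forall r\, \forall q\, \forall p\, \exists m\, (F(r) \land F(q) \land (\neg F(m) \lor F(p)))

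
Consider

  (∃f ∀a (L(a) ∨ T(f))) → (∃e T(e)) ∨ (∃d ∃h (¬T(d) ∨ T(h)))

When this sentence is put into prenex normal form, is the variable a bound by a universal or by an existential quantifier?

Eliminate → and ↔ using ¬ and ∨.
  ¬(∃f ∀a (L(a) ∨ T(f))) ∨ (∃e T(e)) ∨ (∃d ∃h (¬T(d) ∨ T(h)))
Push ¬ through the quantifiers and connectives to reach negation normal form:
  (∀f ∃a (¬L(a) ∧ ¬T(f))) ∨ (∃e T(e)) ∨ (∃d ∃h (¬T(d) ∨ T(h)))
Extract every quantifier outward, since the variables are now distinct and don't occur free across branches:
  ∀f ∃a ∃e ∃d ∃h (¬L(a) ∧ ¬T(f) ∨ T(e) ∨ ¬T(d) ∨ T(h))
The quantifier ∀a sits under an odd number of negations (counting the antecedent side of each →), so it flips to ∃a.

existential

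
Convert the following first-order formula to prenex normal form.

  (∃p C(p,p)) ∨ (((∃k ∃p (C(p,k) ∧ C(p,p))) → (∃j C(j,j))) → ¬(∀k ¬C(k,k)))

∃p ∃k ∃w1 ∀j ∃z (C(p,p) ∨ C(w1,k) ∧ C(w1,w1) ∧ ¬C(j,j) ∨ C(z,z))

Rewrite implications/biconditionals: A → B as ¬A ∨ B.
  (∃p C(p,p)) ∨ ¬(¬(∃k ∃p (C(p,k) ∧ C(p,p))) ∨ (∃j C(j,j))) ∨ ¬(∀k ¬C(k,k))
Drive negations inward (¬∀x A ≡ ∃x ¬A, ¬∃x A ≡ ∀x ¬A, De Morgan for ∧/∨):
  (∃p C(p,p)) ∨ (∃k ∃p (C(p,k) ∧ C(p,p))) ∧ (∀j ¬C(j,j)) ∨ (∃k C(k,k))
Standardize variables apart so no two quantifiers bind the same name: p↦w1, k↦z.
  (∃p C(p,p)) ∨ (∃k ∃w1 (C(w1,k) ∧ C(w1,w1))) ∧ (∀j ¬C(j,j)) ∨ (∃z C(z,z))
Extract every quantifier outward, since the variables are now distinct and don't occur free across branches:
  ∃p ∃k ∃w1 ∀j ∃z (C(p,p) ∨ C(w1,k) ∧ C(w1,w1) ∧ ¬C(j,j) ∨ C(z,z))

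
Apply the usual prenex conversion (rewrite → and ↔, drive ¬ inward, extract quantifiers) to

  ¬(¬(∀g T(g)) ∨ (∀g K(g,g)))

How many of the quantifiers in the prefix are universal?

Push ¬ through the quantifiers and connectives to reach negation normal form:
  (∀g T(g)) ∧ (∃g ¬K(g,g))
Rename bound variables to avoid capture: g↦w.
  (∀g T(g)) ∧ (∃w ¬K(w,w))
Finally move all quantifiers to the prefix:
  ∀g ∃w (T(g) ∧ ¬K(w,w))
The prefix is ∀g ∃w: 1 universal, 1 existential.

1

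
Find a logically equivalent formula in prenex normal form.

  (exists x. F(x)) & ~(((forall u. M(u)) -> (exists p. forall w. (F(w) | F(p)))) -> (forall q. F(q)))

exists x. exists u. exists p. forall w. exists q. (F(x) & (~M(u) | F(w) | F(p)) & ~F(q))

Rewrite implications/biconditionals: A → B as ¬A ∨ B.
  (exists x. F(x)) & ~(~(~(forall u. M(u)) | (exists p. forall w. (F(w) | F(p)))) | (forall q. F(q)))
Move each ¬ inward, flipping quantifiers it crosses:
  (exists x. F(x)) & ((exists u. ~M(u)) | (exists p. forall w. (F(w) | F(p)))) & (exists q. ~F(q))
All bound variables are already distinct, so no renaming is needed.
Extract every quantifier outward, since the variables are now distinct and don't occur free across branches:
  exists x. exists u. exists p. forall w. exists q. (F(x) & (~M(u) | F(w) | F(p)) & ~F(q))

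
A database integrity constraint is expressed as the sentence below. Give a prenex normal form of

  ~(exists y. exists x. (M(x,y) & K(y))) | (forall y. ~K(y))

Push ¬ through the quantifiers and connectives to reach negation normal form:
  (forall y. forall x. (~M(x,y) | ~K(y))) | (forall y. ~K(y))
Standardize variables apart so no two quantifiers bind the same name: y↦z.
  (forall y. forall x. (~M(x,y) | ~K(y))) | (forall z. ~K(z))
Finally move all quantifiers to the prefix:
  forall y. forall x. forall z. (~M(x,y) | ~K(y) | ~K(z))

forall y. forall x. forall z. (~M(x,y) | ~K(y) | ~K(z))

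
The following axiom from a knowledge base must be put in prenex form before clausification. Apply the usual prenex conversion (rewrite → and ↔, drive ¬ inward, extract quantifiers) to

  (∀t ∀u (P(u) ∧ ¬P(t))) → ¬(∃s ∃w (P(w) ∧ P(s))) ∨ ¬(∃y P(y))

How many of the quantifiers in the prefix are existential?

Rewrite implications/biconditionals: A → B as ¬A ∨ B.
  ¬(∀t ∀u (P(u) ∧ ¬P(t))) ∨ ¬(∃s ∃w (P(w) ∧ P(s))) ∨ ¬(∃y P(y))
Drive negations inward (¬∀x A ≡ ∃x ¬A, ¬∃x A ≡ ∀x ¬A, De Morgan for ∧/∨):
  (∃t ∃u (¬P(u) ∨ P(t))) ∨ (∀s ∀w (¬P(w) ∨ ¬P(s))) ∨ (∀y ¬P(y))
All bound variables are already distinct, so no renaming is needed.
Finally move all quantifiers to the prefix:
  ∃t ∃u ∀s ∀w ∀y (¬P(u) ∨ P(t) ∨ ¬P(w) ∨ ¬P(s) ∨ ¬P(y))
The prefix is ∃t ∃u ∀s ∀w ∀y: 3 universal, 2 existential.

2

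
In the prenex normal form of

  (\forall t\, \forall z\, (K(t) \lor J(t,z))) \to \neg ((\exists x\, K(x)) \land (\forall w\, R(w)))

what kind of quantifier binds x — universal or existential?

universal

First replace A → B with ¬A ∨ B.
  \neg (\forall t\, \forall z\, (K(t) \lor J(t,z))) \lor \neg ((\exists x\, K(x)) \land (\forall w\, R(w)))
Move each ¬ inward, flipping quantifiers it crosses:
  (\exists t\, \exists z\, (\neg K(t) \land \neg J(t,z))) \lor (\forall x\, \neg K(x)) \lor (\exists w\, \neg R(w))
All bound variables are already distinct, so no renaming is needed.
Finally move all quantifiers to the prefix:
  \exists t\, \exists z\, \forall x\, \exists w\, (\neg K(t) \land \neg J(t,z) \lor \neg K(x) \lor \neg R(w))
The quantifier \exists x sits under an odd number of negations (counting the antecedent side of each →), so it flips to \forall x.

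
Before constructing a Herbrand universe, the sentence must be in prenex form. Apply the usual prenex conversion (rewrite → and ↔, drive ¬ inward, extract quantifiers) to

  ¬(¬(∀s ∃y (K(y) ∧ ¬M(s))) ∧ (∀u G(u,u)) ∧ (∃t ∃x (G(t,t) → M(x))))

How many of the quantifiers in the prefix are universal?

First replace A → B with ¬A ∨ B.
  ¬(¬(∀s ∃y (K(y) ∧ ¬M(s))) ∧ (∀u G(u,u)) ∧ (∃t ∃x (¬G(t,t) ∨ M(x))))
Drive negations inward (¬∀x A ≡ ∃x ¬A, ¬∃x A ≡ ∀x ¬A, De Morgan for ∧/∨):
  (∀s ∃y (K(y) ∧ ¬M(s))) ∨ (∃u ¬G(u,u)) ∨ (∀t ∀x (G(t,t) ∧ ¬M(x)))
Extract every quantifier outward, since the variables are now distinct and don't occur free across branches:
  ∀s ∃y ∃u ∀t ∀x (K(y) ∧ ¬M(s) ∨ ¬G(u,u) ∨ G(t,t) ∧ ¬M(x))
The prefix is ∀s ∃y ∃u ∀t ∀x: 3 universal, 2 existential.

3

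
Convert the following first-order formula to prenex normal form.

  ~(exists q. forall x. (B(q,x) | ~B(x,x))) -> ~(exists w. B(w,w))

Rewrite implications/biconditionals: A → B as ¬A ∨ B.
  ~~(exists q. forall x. (B(q,x) | ~B(x,x))) | ~(exists w. B(w,w))
Drive negations inward (¬∀x A ≡ ∃x ¬A, ¬∃x A ≡ ∀x ¬A, De Morgan for ∧/∨):
  (exists q. forall x. (B(q,x) | ~B(x,x))) | (forall w. ~B(w,w))
All bound variables are already distinct, so no renaming is needed.
Extract every quantifier outward, since the variables are now distinct and don't occur free across branches:
  exists q. forall x. forall w. (B(q,x) | ~B(x,x) | ~B(w,w))

exists q. forall x. forall w. (B(q,x) | ~B(x,x) | ~B(w,w))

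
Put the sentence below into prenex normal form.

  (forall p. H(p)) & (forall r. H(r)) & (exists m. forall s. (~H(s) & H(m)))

All bound variables are already distinct, so no renaming is needed.
Extract every quantifier outward, since the variables are now distinct and don't occur free across branches:
  forall p. forall r. exists m. forall s. (H(p) & H(r) & ~H(s) & H(m))

forall p. forall r. exists m. forall s. (H(p) & H(r) & ~H(s) & H(m))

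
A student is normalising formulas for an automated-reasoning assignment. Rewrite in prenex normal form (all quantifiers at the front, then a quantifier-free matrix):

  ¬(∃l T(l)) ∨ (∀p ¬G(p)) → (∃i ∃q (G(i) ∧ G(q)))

∃l ∃p ∃i ∃q (T(l) ∧ G(p) ∨ G(i) ∧ G(q))

First replace A → B with ¬A ∨ B.
  ¬(¬(∃l T(l)) ∨ (∀p ¬G(p))) ∨ (∃i ∃q (G(i) ∧ G(q)))
Move each ¬ inward, flipping quantifiers it crosses:
  (∃l T(l)) ∧ (∃p G(p)) ∨ (∃i ∃q (G(i) ∧ G(q)))
All bound variables are already distinct, so no renaming is needed.
Pull the quantifiers to the front (each side's bound variable is not free in the other side):
  ∃l ∃p ∃i ∃q (T(l) ∧ G(p) ∨ G(i) ∧ G(q))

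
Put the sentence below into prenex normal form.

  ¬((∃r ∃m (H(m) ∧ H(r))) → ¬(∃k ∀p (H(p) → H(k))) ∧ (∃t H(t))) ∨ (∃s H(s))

Eliminate → and ↔ using ¬ and ∨.
  ¬(¬(∃r ∃m (H(m) ∧ H(r))) ∨ ¬(∃k ∀p (¬H(p) ∨ H(k))) ∧ (∃t H(t))) ∨ (∃s H(s))
Push ¬ through the quantifiers and connectives to reach negation normal form:
  (∃r ∃m (H(m) ∧ H(r))) ∧ ((∃k ∀p (¬H(p) ∨ H(k))) ∨ (∀t ¬H(t))) ∨ (∃s H(s))
All bound variables are already distinct, so no renaming is needed.
Extract every quantifier outward, since the variables are now distinct and don't occur free across branches:
  ∃r ∃m ∃k ∀p ∀t ∃s (H(m) ∧ H(r) ∧ (¬H(p) ∨ H(k) ∨ ¬H(t)) ∨ H(s))

∃r ∃m ∃k ∀p ∀t ∃s (H(m) ∧ H(r) ∧ (¬H(p) ∨ H(k) ∨ ¬H(t)) ∨ H(s))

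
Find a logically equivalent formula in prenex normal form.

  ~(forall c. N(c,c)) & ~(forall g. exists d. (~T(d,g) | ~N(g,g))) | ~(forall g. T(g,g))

Push ¬ through the quantifiers and connectives to reach negation normal form:
  (exists c. ~N(c,c)) & (exists g. forall d. (T(d,g) & N(g,g))) | (exists g. ~T(g,g))
Rename bound variables to avoid capture: g↦b.
  (exists c. ~N(c,c)) & (exists g. forall d. (T(d,g) & N(g,g))) | (exists b. ~T(b,b))
Finally move all quantifiers to the prefix:
  exists c. exists g. forall d. exists b. (~N(c,c) & T(d,g) & N(g,g) | ~T(b,b))

exists c. exists g. forall d. exists b. (~N(c,c) & T(d,g) & N(g,g) | ~T(b,b))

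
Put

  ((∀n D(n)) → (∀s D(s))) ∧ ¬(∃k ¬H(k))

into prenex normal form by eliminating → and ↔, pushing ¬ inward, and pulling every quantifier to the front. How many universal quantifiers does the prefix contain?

2

Eliminate → and ↔ using ¬ and ∨.
  (¬(∀n D(n)) ∨ (∀s D(s))) ∧ ¬(∃k ¬H(k))
Drive negations inward (¬∀x A ≡ ∃x ¬A, ¬∃x A ≡ ∀x ¬A, De Morgan for ∧/∨):
  ((∃n ¬D(n)) ∨ (∀s D(s))) ∧ (∀k H(k))
All bound variables are already distinct, so no renaming is needed.
Pull the quantifiers to the front (each side's bound variable is not free in the other side):
  ∃n ∀s ∀k ((¬D(n) ∨ D(s)) ∧ H(k))
The prefix is ∃n ∀s ∀k: 2 universal, 1 existential.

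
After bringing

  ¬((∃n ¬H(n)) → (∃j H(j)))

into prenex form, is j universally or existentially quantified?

universal

Rewrite implications/biconditionals: A → B as ¬A ∨ B.
  ¬(¬(∃n ¬H(n)) ∨ (∃j H(j)))
Move each ¬ inward, flipping quantifiers it crosses:
  (∃n ¬H(n)) ∧ (∀j ¬H(j))
Extract every quantifier outward, since the variables are now distinct and don't occur free across branches:
  ∃n ∀j (¬H(n) ∧ ¬H(j))
The quantifier ∃j sits under an odd number of negations (counting the antecedent side of each →), so it flips to ∀j.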